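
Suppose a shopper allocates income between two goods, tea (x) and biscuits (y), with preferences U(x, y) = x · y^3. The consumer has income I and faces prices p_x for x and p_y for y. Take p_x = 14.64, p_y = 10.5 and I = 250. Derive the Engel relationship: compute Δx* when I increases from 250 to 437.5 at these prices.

Δx* = 3.2018

MU_x/MU_y = (y)/(3·x); tangency sets this equal to p_x/p_y.
Rearranging, p_y·y = 3·p_x·x. Substituting into the budget gives p_x·x·(1 + 3) = I.
Demand: x*(p_x,p_y,I) = 0.25·I/p_x and y* = 0.75·I/p_y.
At p_x=14.64, p_y=10.5, I=250: x* = 0.25·250/14.64 = 4.2691.
At I' = 437.5: x* = 7.471. Change: 7.471 − 4.2691 = 3.2018.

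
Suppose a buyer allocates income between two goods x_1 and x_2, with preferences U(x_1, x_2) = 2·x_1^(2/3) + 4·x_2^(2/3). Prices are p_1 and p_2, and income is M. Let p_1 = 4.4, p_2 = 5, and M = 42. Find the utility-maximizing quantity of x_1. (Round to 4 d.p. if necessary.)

MRS = MU_x_1/MU_x_2 = (1/2)·(x_2/x_1)^(1/3). Set equal to p_1/p_2.
Hence x_2/x_1 = (2·p_1/p_2)^(1/(1/3)), i.e. raised to the 3 power.
Substitute x_2 = (x_2/x_1)·x_1 into the budget: x_1* = M/(p_1 + p_2·(x_2/x_1)).
Numerically x_2/x_1 = 5.451776, so x_1* = 42/(4.4 + 5·5.451776) = 1.3266.

x_1* = 1.3266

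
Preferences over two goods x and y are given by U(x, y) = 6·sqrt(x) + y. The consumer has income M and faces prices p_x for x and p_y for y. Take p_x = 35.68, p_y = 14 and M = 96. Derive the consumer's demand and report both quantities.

x* = 1.3856, y* = 3.3258

Set MRS = p_x/p_y: 3·x^(−1/2) = p_x/p_y.
Solve: √x = 3·p_y/p_x, so x*(p_x,p_y) = (3·p_y/p_x)², and y* = (M − p_x·x*)/p_y.
Plugging in: x* = (3·14/35.68)² = 1.3856, y* = 3.3258.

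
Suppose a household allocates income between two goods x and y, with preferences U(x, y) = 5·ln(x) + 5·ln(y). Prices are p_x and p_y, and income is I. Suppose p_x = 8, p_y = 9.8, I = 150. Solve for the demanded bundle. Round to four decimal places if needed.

MU_x/MU_y = (5·y)/(5·x); tangency sets this equal to p_x/p_y.
So 5·p_y·y = 5·p_x·x; combined with the budget, a share 0.5 of income goes to x.
Demand: x*(p_x,p_y,I) = 0.5·I/p_x and y* = 0.5·I/p_y.
At p_x=8, p_y=9.8, I=150: x* = 0.5·150/8 = 9.375, y* = 7.6531.

x* = 9.375, y* = 7.6531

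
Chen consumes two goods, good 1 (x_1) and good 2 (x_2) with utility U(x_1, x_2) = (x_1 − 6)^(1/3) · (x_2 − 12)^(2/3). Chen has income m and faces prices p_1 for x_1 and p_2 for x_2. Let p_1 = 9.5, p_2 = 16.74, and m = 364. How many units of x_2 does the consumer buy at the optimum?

This is Cobb-Douglas in (x_1−6, x_2−12): tangency gives 1/3·p_2·(x_2−12) = 2/3·p_1·(x_1−6).
After buying the subsistence bundle (6, 12), a share 1/3 of the remaining income goes to x_1: x_1* = 6 + 1/3·(m − 6p_1 − 12p_2)/p_1.
Discretionary income = 364 − 6·9.5 − 12·16.74 = 106.12; x_2* = 12 + 2/3·106.12/16.74 = 16.2262.

x_2* = 16.2262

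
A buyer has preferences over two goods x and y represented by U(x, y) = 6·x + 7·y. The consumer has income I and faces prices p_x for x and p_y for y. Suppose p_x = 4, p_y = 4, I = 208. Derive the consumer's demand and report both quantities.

x* = 0, y* = 52

Perfect substitutes: compare marginal utility per dollar. 6/p_x vs 7/p_y → 1.5 vs 1.75.
y gives more utility per dollar, so spend all income on y: y* = I/p_y, x* = 0.
Numerically: x* = 0, y* = 52.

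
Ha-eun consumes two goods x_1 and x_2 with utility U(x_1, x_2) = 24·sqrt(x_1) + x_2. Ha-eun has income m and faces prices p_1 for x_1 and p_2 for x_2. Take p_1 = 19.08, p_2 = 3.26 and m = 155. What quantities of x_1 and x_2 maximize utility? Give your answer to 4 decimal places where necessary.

x_1* = 4.2038, x_2* = 22.9422

Thus x_1* = (12·p_2/p_1)² — independent of m — with the rest of income spent on x_2.
Plugging in: x_1* = (12·3.26/19.08)² = 4.2038, x_2* = 22.9422.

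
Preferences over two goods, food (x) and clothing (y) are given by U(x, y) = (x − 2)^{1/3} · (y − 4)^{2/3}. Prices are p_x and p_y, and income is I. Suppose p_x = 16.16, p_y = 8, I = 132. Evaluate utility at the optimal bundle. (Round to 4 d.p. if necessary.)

V = 3.5412

MRS = (1/2)·(y−4)/(x−2). Tangency with p_x/p_y gives y−4 = 2·(p_x/p_y)·(x−2).
After buying the subsistence bundle (2, 4), a share 1/3 of the remaining income goes to x: x* = 2 + 1/3·(I − 2p_x − 4p_y)/p_x.
Discretionary income = 132 − 2·16.16 − 4·8 = 67.68; x* = 2 + 1/3·67.68/16.16 = 3.396; y* = 4 + 2/3·67.68/8 = 9.64.
Utility at the optimum: U(3.396, 9.64) = 3.5412.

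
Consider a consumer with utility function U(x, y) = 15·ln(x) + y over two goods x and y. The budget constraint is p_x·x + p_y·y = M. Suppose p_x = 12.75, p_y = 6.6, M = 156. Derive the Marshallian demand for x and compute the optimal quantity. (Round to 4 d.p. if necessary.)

Set MRS = p_x/p_y: (15/x)/1 = p_x/p_y.
So x*(p_x,p_y) = 15·p_y/p_x, independent of income; and y* = (M − 15·p_y)/p_y.
At the given prices: x* = 15·6.6/12.75 = 7.7647.

x* = 7.7647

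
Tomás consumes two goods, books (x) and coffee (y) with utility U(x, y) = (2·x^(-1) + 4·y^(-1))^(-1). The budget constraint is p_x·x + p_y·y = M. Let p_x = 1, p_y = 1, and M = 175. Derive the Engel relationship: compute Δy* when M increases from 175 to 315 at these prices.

Δy* = 82.0101

MU_x ∝ 2·x^(-2), MU_y ∝ 4·y^(-2), so MRS = (1/2)·(y/x)^(2) = p_x/p_y.
Solve for the ratio: y/x = [2·p_x/p_y]^(0.5).
With the ratio pinned down, the budget gives x* = M/(p_x + p_y·(y/x)) and y* = (y/x)·x*.
Numerically y/x = 1.414214, so x* = 175/(1 + 1·1.414214) = 72.4874 and y* = 1.414214·72.4874 = 102.5126.
At M' = 315: y* = 184.5227. Change: 184.5227 − 102.5126 = 82.0101.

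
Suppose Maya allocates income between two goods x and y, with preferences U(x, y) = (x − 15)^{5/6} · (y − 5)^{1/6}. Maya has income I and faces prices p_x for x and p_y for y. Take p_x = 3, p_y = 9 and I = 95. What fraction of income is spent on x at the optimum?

Substituting into the budget: x* = 15 + 5/6·(I − 15·p_x − 5·p_y)/p_x, and y* = 5 + 1/6·(…)/p_y.
Discretionary income = 95 − 15·3 − 5·9 = 5; x* = 15 + 5/6·5/3 = 16.3889; y* = 5 + 1/6·5/9 = 5.0926.
Expenditure on x: 3·16.3889 = 49.1667; share = 0.5175.

share on x = 0.5175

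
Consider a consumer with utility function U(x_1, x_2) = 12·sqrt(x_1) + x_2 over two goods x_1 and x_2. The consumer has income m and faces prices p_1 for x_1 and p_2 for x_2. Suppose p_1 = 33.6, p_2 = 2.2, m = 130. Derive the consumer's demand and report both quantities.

x_1* = 0.1543, x_2* = 56.7338

Utility is quasi-linear in x_2; the FOC for x_1 is 6/√x_1 = p_1/p_2.
Solve: √x_1 = 6·p_2/p_1, so x_1*(p_1,p_2) = (6·p_2/p_1)², and x_2* = (m − p_1·x_1*)/p_2.
Plugging in: x_1* = (6·2.2/33.6)² = 0.1543, x_2* = 56.7338.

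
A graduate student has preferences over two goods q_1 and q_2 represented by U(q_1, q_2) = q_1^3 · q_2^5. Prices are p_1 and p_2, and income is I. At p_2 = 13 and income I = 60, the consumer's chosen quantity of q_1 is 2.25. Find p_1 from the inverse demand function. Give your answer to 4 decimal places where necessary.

MU_q_1/MU_q_2 = (3·q_2)/(5·q_1); tangency sets this equal to p_1/p_2.
Rearranging, p_2·q_2 = (5/3)·p_1·q_1. Substituting into the budget gives p_1·q_1·(1 + (5/3)) = I.
Demand: q_1*(p_1,p_2,I) = 0.375·I/p_1 and q_2* = 0.625·I/p_2.
Set q_1* = 2.25 in the demand function and solve for p_1: p_1 = 10.

p_1 = 10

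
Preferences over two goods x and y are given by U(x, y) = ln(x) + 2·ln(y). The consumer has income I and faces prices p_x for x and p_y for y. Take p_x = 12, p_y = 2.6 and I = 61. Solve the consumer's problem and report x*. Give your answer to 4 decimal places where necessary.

x* = 1.6944

Tangency: MRS = (1/2)·y/x = p_x/p_y.
So p_y·y = 2·p_x·x; combined with the budget, a share 1/3 of income goes to x.
Demand: x*(p_x,p_y,I) = 1/3·I/p_x and y* = 2/3·I/p_y.
At p_x=12, p_y=2.6, I=61: x* = 1/3·61/12 = 1.6944.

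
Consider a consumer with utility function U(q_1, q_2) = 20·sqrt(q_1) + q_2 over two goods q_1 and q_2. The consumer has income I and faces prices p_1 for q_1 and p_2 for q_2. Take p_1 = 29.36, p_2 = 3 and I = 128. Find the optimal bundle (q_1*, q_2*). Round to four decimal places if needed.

q_1* = 1.0441, q_2* = 32.4487

Set MRS = p_1/p_2: 10·q_1^(−1/2) = p_1/p_2.
Solve: √q_1 = 10·p_2/p_1, so q_1*(p_1,p_2) = (10·p_2/p_1)², and q_2* = (I − p_1·q_1*)/p_2.
Plugging in: q_1* = (10·3/29.36)² = 1.0441, q_2* = 32.4487.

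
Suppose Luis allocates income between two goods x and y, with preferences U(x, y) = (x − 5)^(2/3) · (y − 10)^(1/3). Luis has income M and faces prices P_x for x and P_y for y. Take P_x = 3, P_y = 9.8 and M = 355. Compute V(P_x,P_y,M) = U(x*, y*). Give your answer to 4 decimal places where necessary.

MRS = 2·(y−10)/(x−5). Tangency with P_x/P_y gives y−10 = (1/2)·(P_x/P_y)·(x−5).
After buying the subsistence bundle (5, 10), a share 2/3 of the remaining income goes to x: x* = 5 + 2/3·(M − 5P_x − 10P_y)/P_x.
Discretionary income = 355 − 5·3 − 10·9.8 = 242; x* = 5 + 2/3·242/3 = 58.7778; y* = 10 + 1/3·242/9.8 = 18.2313.
Utility at the optimum: U(58.7778, 18.2313) = 28.7668.

V = 28.7668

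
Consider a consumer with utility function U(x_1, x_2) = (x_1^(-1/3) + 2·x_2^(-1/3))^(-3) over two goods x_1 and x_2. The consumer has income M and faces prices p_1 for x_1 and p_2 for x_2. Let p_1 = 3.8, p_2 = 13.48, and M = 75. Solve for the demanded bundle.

x_1* = 5.9663, x_2* = 3.8819

From the CES first-order condition, (1/2)·(x_2/x_1)^(4/3) = p_1/p_2.
Solve for the ratio: x_2/x_1 = [2·p_1/p_2]^(0.75).
With the ratio pinned down, the budget gives x_1* = M/(p_1 + p_2·(x_2/x_1)) and x_2* = (x_2/x_1)·x_1*.
Numerically x_2/x_1 = 0.650643, so x_1* = 75/(3.8 + 13.48·0.650643) = 5.9663 and x_2* = 0.650643·5.9663 = 3.8819.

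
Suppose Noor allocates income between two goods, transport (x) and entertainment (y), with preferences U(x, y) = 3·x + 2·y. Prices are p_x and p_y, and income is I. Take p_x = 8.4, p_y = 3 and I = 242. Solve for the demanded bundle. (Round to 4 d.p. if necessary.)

x* = 0, y* = 80.6667

Numerically: x* = 0, y* = 80.6667.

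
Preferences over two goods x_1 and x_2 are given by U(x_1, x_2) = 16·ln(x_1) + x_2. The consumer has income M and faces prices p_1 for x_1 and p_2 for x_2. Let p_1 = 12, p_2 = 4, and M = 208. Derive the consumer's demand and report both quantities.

x_1* = 5.3333, x_2* = 36

So x_1*(p_1,p_2) = 16·p_2/p_1, independent of income; and x_2* = (M − 16·p_2)/p_2.
At the given prices: x_1* = 16·4/12 = 5.3333, and x_2* = 36.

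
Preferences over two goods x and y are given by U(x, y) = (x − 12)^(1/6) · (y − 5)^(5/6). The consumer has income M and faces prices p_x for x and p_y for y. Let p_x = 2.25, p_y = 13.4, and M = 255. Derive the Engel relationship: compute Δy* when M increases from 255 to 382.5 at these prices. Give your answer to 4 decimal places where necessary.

Δy* = 7.9291

Discretionary income = 255 − 12·2.25 − 5·13.4 = 161; y* = 5 + 5/6·161/13.4 = 15.0124.
At M' = 382.5: y* = 22.9415. Change: 22.9415 − 15.0124 = 7.9291.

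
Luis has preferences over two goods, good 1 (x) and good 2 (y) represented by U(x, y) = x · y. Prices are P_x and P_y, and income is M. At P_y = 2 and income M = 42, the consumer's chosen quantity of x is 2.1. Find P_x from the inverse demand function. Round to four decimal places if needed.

P_x = 10

The MRS is y/x. Set MRS = P_x/P_y.
Rearranging, P_y·y = P_x·x. Substituting into the budget gives P_x·x·(1 + 1) = M.
Demand: x*(P_x,P_y,M) = 0.5·M/P_x and y* = 0.5·M/P_y.
Set x* = 2.1 in the demand function and solve for P_x: P_x = 10.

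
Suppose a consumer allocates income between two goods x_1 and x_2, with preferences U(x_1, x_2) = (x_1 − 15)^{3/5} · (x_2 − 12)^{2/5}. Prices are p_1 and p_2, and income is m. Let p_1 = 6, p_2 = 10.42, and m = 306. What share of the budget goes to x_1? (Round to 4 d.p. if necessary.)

share on x_1 = 0.4725

This is Cobb-Douglas in (x_1−15, x_2−12): tangency gives 0.6·p_2·(x_2−12) = 0.4·p_1·(x_1−15).
After buying the subsistence bundle (15, 12), a share 0.6 of the remaining income goes to x_1: x_1* = 15 + 0.6·(m − 15p_1 − 12p_2)/p_1.
Discretionary income = 306 − 15·6 − 12·10.42 = 90.96; x_1* = 15 + 0.6·90.96/6 = 24.096; x_2* = 12 + 0.4·90.96/10.42 = 15.4917.
Expenditure on x_1: 6·24.096 = 144.576; share = 0.4725.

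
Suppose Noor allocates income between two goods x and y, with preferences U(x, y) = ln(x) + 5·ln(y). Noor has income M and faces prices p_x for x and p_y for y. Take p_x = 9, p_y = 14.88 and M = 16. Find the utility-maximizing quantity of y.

y* = 0.8961

Demand: x*(p_x,p_y,M) = 1/6·M/p_x and y* = 5/6·M/p_y.
At p_x=9, p_y=14.88, M=16: y* = 5/6·16/14.88 = 0.8961.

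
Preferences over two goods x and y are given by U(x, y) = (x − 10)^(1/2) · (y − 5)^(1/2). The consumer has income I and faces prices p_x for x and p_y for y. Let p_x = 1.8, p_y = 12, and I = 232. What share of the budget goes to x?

share on x = 0.4095

MRS = (y−5)/(x−10). Tangency with p_x/p_y gives y−5 = (p_x/p_y)·(x−10).
After buying the subsistence bundle (10, 5), a share 0.5 of the remaining income goes to x: x* = 10 + 0.5·(I − 10p_x − 5p_y)/p_x.
Discretionary income = 232 − 10·1.8 − 5·12 = 154; x* = 10 + 0.5·154/1.8 = 52.7778; y* = 5 + 0.5·154/12 = 11.4167.
Expenditure on x: 1.8·52.7778 = 95; share = 0.4095.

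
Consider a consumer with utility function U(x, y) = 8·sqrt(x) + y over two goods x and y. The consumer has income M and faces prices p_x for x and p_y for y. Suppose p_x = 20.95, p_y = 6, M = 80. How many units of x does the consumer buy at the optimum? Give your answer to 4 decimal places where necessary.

x* = 1.3124

Set MRS = p_x/p_y: 4·x^(−1/2) = p_x/p_y.
Solve: √x = 4·p_y/p_x, so x*(p_x,p_y) = (4·p_y/p_x)², and y* = (M − p_x·x*)/p_y.
Plugging in: x* = (4·6/20.95)² = 1.3124.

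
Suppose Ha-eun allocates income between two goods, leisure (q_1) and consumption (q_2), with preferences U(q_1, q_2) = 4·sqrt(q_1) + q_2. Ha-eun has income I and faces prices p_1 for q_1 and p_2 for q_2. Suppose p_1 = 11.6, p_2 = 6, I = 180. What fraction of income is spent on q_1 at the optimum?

Utility is quasi-linear in q_2; the FOC for q_1 is 2/√q_1 = p_1/p_2.
Thus q_1* = (2·p_2/p_1)² — independent of I — with the rest of income spent on q_2.
Plugging in: q_1* = (2·6/11.6)² = 1.0702, q_2* = 27.931.
Expenditure on q_1: 11.6·1.0702 = 12.4138; share = 0.069.

share on q_1 = 0.069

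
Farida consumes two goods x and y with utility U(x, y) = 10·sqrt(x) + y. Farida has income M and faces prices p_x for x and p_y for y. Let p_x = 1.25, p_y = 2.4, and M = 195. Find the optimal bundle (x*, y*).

x* = 92.16, y* = 33.25

Utility is quasi-linear in y; the FOC for x is 5/√x = p_x/p_y.
Solve: √x = 5·p_y/p_x, so x*(p_x,p_y) = (5·p_y/p_x)², and y* = (M − p_x·x*)/p_y.
Plugging in: x* = (5·2.4/1.25)² = 92.16, y* = 33.25.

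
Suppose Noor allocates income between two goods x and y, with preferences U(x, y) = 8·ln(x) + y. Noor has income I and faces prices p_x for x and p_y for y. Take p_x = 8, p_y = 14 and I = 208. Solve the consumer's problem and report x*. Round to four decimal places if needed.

x* = 14

MU_x = 8/x, MU_y = 1. Tangency: 8/x = p_x/p_y.
So x*(p_x,p_y) = 8·p_y/p_x, independent of income; and y* = (I − 8·p_y)/p_y.
At the given prices: x* = 8·14/8 = 14.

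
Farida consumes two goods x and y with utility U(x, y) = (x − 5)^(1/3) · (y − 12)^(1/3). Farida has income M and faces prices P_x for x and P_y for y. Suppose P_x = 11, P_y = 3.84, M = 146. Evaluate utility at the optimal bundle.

Let x' = x−5, y' = y−12. MRS = y'/x' = P_x/P_y.
After buying the subsistence bundle (5, 12), a share 0.5 of the remaining income goes to x: x* = 5 + 0.5·(M − 5P_x − 12P_y)/P_x.
Discretionary income = 146 − 5·11 − 12·3.84 = 44.92; x* = 5 + 0.5·44.92/11 = 7.0418; y* = 12 + 0.5·44.92/3.84 = 17.849.
Utility at the optimum: U(7.0418, 17.849) = 2.2858.

V = 2.2858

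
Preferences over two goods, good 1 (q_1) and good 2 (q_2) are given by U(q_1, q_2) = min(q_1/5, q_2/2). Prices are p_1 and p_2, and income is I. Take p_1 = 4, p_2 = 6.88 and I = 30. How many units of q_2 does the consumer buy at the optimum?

q_2* = 1.7773

With perfect complements, no substitution: consume in ratio q_1:q_2 = 5:2.
Budget: p_1·q_1 + p_2·(2/5)·q_1 = I, so (5·p_1 + 2·p_2)·q_1 = 5·I.
Demand: q_1*(p_1,p_2,I) = 5·I/(5·p_1 + 2·p_2), q_2* = 2·I/(5·p_1 + 2·p_2).
Here 5·4 + 2·6.88 = 33.76, giving q_2* = 1.7773.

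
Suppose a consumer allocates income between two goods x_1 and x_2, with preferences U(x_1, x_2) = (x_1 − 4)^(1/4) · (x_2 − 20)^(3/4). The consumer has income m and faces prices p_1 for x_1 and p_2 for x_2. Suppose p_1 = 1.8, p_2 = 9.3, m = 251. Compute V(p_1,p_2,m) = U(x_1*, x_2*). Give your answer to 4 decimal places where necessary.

V = 5.3398

Discretionary income = 251 − 4·1.8 − 20·9.3 = 57.8; x_1* = 4 + 0.25·57.8/1.8 = 12.0278; x_2* = 20 + 0.75·57.8/9.3 = 24.6613.
Utility at the optimum: U(12.0278, 24.6613) = 5.3398.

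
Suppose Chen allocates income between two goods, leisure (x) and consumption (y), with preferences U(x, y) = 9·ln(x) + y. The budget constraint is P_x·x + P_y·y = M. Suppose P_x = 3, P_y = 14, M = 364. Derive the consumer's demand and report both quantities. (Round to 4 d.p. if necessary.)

x* = 42, y* = 17

Set MRS = P_x/P_y: (9/x)/1 = P_x/P_y.
So x*(P_x,P_y) = 9·P_y/P_x, independent of income; and y* = (M − 9·P_y)/P_y.
At the given prices: x* = 9·14/3 = 42, and y* = 17.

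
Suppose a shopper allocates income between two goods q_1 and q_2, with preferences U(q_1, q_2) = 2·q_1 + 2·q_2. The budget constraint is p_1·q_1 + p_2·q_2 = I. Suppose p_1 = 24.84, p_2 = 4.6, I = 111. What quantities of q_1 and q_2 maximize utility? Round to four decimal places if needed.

Perfect substitutes: compare marginal utility per dollar. 2/p_1 vs 2/p_2 → 0.0805 vs 0.4348.
q_2 gives more utility per dollar, so spend all income on q_2: q_2* = I/p_2, q_1* = 0.
Numerically: q_1* = 0, q_2* = 24.1304.

q_1* = 0, q_2* = 24.1304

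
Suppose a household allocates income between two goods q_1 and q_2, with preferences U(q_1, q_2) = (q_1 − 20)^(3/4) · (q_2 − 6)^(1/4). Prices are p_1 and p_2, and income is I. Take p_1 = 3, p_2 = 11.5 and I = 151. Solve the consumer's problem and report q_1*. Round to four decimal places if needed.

q_1* = 25.5

Let q_1' = q_1−20, q_2' = q_2−6. MRS = 3·q_2'/q_1' = p_1/p_2.
After buying the subsistence bundle (20, 6), a share 0.75 of the remaining income goes to q_1: q_1* = 20 + 0.75·(I − 20p_1 − 6p_2)/p_1.
Discretionary income = 151 − 20·3 − 6·11.5 = 22; q_1* = 20 + 0.75·22/3 = 25.5.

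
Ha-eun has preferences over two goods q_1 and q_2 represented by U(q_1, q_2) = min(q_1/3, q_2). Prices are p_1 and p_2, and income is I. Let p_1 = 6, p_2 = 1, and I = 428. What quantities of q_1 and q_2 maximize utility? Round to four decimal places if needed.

q_1* = 67.5789, q_2* = 22.5263

With perfect complements, no substitution: consume in ratio q_1:q_2 = 3:1.
Budget: p_1·q_1 + p_2·(1/3)·q_1 = I, so (3·p_1 + p_2)·q_1 = 3·I.
Demand: q_1*(p_1,p_2,I) = 3·I/(3·p_1 + p_2), q_2* = I/(3·p_1 + p_2).
Here 3·6 + 1 = 19, giving q_1* = 67.5789 and q_2* = 22.5263.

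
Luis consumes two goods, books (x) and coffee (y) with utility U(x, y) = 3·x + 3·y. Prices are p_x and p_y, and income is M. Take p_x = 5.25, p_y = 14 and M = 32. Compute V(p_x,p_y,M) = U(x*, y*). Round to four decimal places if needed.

V = 18.2857

x gives more utility per dollar, so spend all income on x: x* = M/p_x, y* = 0.
Numerically: x* = 6.0952, y* = 0.
Utility at the optimum: U(6.0952, 0) = 18.2857.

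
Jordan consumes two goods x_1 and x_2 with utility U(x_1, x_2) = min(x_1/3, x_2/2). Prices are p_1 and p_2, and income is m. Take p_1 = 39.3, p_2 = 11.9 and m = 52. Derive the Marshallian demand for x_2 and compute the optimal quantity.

With perfect complements, no substitution: consume in ratio x_1:x_2 = 3:2.
Budget: p_1·x_1 + p_2·(2/3)·x_1 = m, so (3·p_1 + 2·p_2)·x_1 = 3·m.
Demand: x_1*(p_1,p_2,m) = 3·m/(3·p_1 + 2·p_2), x_2* = 2·m/(3·p_1 + 2·p_2).
Here 3·39.3 + 2·11.9 = 141.7, giving x_2* = 0.7339.

x_2* = 0.7339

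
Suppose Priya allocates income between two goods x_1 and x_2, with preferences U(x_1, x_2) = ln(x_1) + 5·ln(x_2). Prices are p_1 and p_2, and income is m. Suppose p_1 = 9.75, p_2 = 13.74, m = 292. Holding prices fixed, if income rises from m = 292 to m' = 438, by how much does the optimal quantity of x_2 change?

Δx_2* = 8.8549

Tangency: MRS = (1/5)·x_2/x_1 = p_1/p_2.
So p_2·x_2 = 5·p_1·x_1; combined with the budget, a share 1/6 of income goes to x_1.
Demand: x_1*(p_1,p_2,m) = 1/6·m/p_1 and x_2* = 5/6·m/p_2.
At p_1=9.75, p_2=13.74, m=292: x_2* = 5/6·292/13.74 = 17.7098.
At m' = 438: x_2* = 26.5648. Change: 26.5648 − 17.7098 = 8.8549.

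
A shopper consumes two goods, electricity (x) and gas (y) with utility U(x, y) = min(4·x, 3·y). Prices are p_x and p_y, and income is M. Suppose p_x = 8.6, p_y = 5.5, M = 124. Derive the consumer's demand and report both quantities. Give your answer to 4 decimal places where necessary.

Demand: x*(p_x,p_y,M) = 3·M/(3·p_x + 4·p_y), y* = 4·M/(3·p_x + 4·p_y).
Here 3·8.6 + 4·5.5 = 47.8, giving x* = 7.7824 and y* = 10.3766.

x* = 7.7824, y* = 10.3766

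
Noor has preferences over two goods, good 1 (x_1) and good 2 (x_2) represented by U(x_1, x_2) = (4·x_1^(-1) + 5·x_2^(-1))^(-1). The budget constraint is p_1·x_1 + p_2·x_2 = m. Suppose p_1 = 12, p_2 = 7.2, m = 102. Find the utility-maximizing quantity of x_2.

MRS = MU_x_1/MU_x_2 = (4/5)·(x_2/x_1)^(2). Set equal to p_1/p_2.
Solve for the ratio: x_2/x_1 = [(5/4)·p_1/p_2]^(0.5).
Substitute x_2 = (x_2/x_1)·x_1 into the budget: x_1* = m/(p_1 + p_2·(x_2/x_1)).
Numerically x_2/x_1 = 1.443376, so x_1* = 102/(12 + 7.2·1.443376) = 4.5551 and x_2* = 1.443376·4.5551 = 6.5748.

x_2* = 6.5748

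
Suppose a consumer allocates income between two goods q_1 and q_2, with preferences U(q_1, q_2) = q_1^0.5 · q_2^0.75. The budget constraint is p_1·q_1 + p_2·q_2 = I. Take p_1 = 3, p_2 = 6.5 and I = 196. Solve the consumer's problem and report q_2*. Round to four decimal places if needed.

MU_q_1/MU_q_2 = (0.5·q_2)/(0.75·q_1); tangency sets this equal to p_1/p_2.
So 0.5·p_2·q_2 = 0.75·p_1·q_1; combined with the budget, a share 0.4 of income goes to q_1.
Demand: q_1*(p_1,p_2,I) = 0.4·I/p_1 and q_2* = 0.6·I/p_2.
At p_1=3, p_2=6.5, I=196: q_2* = 0.6·196/6.5 = 18.0923.

q_2* = 18.0923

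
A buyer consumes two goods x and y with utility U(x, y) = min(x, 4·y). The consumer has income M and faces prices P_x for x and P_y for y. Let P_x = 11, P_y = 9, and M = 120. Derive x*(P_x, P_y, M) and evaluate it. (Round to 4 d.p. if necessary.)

x* = 9.0566

Leontief preferences: the optimum is at the kink where x/4 = y/1, i.e. y = (1/4)·x.
Budget: P_x·x + P_y·(1/4)·x = M, so (4·P_x + P_y)·x = 4·M.
Demand: x*(P_x,P_y,M) = 4·M/(4·P_x + P_y), y* = M/(4·P_x + P_y).
Here 4·11 + 9 = 53, giving x* = 9.0566.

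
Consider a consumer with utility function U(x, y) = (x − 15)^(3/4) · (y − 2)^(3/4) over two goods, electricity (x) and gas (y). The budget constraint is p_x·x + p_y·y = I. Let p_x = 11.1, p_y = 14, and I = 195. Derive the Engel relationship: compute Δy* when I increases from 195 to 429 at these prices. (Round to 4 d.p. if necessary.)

Δy* = 8.3571

MRS = (y−2)/(x−15). Tangency with p_x/p_y gives y−2 = (p_x/p_y)·(x−15).
Substituting into the budget: x* = 15 + 0.5·(I − 15·p_x − 2·p_y)/p_x, and y* = 2 + 0.5·(…)/p_y.
Discretionary income = 195 − 15·11.1 − 2·14 = 0.5; y* = 2 + 0.5·0.5/14 = 2.0179.
At I' = 429: y* = 10.375. Change: 10.375 − 2.0179 = 8.3571.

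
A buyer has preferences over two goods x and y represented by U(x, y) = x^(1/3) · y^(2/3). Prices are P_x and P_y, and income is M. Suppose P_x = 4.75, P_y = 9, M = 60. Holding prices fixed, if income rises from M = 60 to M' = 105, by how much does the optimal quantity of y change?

Δy* = 3.3333

Tangency: MRS = (1/2)·y/x = P_x/P_y.
So 1/3·P_y·y = 2/3·P_x·x; combined with the budget, a share 1/3 of income goes to x.
Demand: x*(P_x,P_y,M) = 1/3·M/P_x and y* = 2/3·M/P_y.
At P_x=4.75, P_y=9, M=60: y* = 2/3·60/9 = 4.4444.
At M' = 105: y* = 7.7778. Change: 7.7778 − 4.4444 = 3.3333.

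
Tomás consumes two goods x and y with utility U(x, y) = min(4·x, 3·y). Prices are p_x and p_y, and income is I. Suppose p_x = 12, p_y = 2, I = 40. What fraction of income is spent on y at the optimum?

share on y = 0.1818

Leontief preferences: the optimum is at the kink where x/3 = y/4, i.e. y = (4/3)·x.
Budget: p_x·x + p_y·(4/3)·x = I, so (3·p_x + 4·p_y)·x = 3·I.
Demand: x*(p_x,p_y,I) = 3·I/(3·p_x + 4·p_y), y* = 4·I/(3·p_x + 4·p_y).
Here 3·12 + 4·2 = 44, giving x* = 2.7273 and y* = 3.6364.
Expenditure on y: 2·3.6364 = 7.2727; share = 0.1818.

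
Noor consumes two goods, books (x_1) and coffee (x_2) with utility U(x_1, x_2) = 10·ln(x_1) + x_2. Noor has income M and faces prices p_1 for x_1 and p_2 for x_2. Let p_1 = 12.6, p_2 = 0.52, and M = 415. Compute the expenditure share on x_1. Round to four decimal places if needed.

share on x_1 = 0.0125

MU_x_1 = 10/x_1, MU_x_2 = 1. Tangency: 10/x_1 = p_1/p_2.
So x_1*(p_1,p_2) = 10·p_2/p_1, independent of income; and x_2* = (M − 10·p_2)/p_2.
At the given prices: x_1* = 10·0.52/12.6 = 0.4127, and x_2* = 788.0769.
Expenditure on x_1: 12.6·0.4127 = 5.2; share = 0.0125.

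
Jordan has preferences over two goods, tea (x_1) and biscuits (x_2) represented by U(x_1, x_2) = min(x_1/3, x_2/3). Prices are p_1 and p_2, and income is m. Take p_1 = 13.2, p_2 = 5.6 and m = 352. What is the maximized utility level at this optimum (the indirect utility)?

V = 6.2411

With perfect complements, no substitution: consume in ratio x_1:x_2 = 3:3.
Budget: p_1·x_1 + p_2·x_1 = m, so (3·p_1 + 3·p_2)·x_1 = 3·m.
Demand: x_1*(p_1,p_2,m) = 3·m/(3·p_1 + 3·p_2), x_2* = 3·m/(3·p_1 + 3·p_2).
Here 3·13.2 + 3·5.6 = 56.4, giving x_1* = 18.7234 and x_2* = 18.7234.
Utility at the optimum: U(18.7234, 18.7234) = 6.2411.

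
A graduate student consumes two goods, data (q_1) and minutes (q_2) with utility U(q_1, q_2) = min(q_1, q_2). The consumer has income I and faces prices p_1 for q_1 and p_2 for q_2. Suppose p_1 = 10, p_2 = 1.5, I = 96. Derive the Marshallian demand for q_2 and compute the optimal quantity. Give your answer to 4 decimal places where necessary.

Demand: q_1*(p_1,p_2,I) = I/(p_1 + p_2), q_2* = I/(p_1 + p_2).
Here 10 + 1.5 = 11.5, giving q_2* = 8.3478.

q_2* = 8.3478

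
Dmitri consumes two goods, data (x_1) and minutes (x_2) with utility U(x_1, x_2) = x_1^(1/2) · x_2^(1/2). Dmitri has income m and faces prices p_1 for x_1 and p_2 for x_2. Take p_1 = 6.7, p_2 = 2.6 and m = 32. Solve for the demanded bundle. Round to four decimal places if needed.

x_1* = 2.3881, x_2* = 6.1538

The MRS is x_2/x_1. Set MRS = p_1/p_2.
Rearranging, p_2·x_2 = p_1·x_1. Substituting into the budget gives p_1·x_1·(1 + 1) = m.
Demand: x_1*(p_1,p_2,m) = 0.5·m/p_1 and x_2* = 0.5·m/p_2.
At p_1=6.7, p_2=2.6, m=32: x_1* = 0.5·32/6.7 = 2.3881, x_2* = 6.1538.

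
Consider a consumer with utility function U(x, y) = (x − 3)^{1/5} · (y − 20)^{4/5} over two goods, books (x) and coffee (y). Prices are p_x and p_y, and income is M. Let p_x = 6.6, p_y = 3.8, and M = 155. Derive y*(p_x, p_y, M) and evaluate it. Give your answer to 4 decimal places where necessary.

This is Cobb-Douglas in (x−3, y−20): tangency gives 0.2·p_y·(y−20) = 0.8·p_x·(x−3).
After buying the subsistence bundle (3, 20), a share 0.2 of the remaining income goes to x: x* = 3 + 0.2·(M − 3p_x − 20p_y)/p_x.
Discretionary income = 155 − 3·6.6 − 20·3.8 = 59.2; y* = 20 + 0.8·59.2/3.8 = 32.4632.

y* = 32.4632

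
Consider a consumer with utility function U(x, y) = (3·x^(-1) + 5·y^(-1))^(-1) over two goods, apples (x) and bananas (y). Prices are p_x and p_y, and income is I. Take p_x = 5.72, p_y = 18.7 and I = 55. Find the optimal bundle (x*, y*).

x* = 2.8838, y* = 2.0591

From the CES first-order condition, (3/5)·(y/x)^(2) = p_x/p_y.
Solve for the ratio: y/x = [(5/3)·p_x/p_y]^(0.5).
Substitute y = (y/x)·x into the budget: x* = I/(p_x + p_y·(y/x)).
Numerically y/x = 0.714006, so x* = 55/(5.72 + 18.7·0.714006) = 2.8838 and y* = 0.714006·2.8838 = 2.0591.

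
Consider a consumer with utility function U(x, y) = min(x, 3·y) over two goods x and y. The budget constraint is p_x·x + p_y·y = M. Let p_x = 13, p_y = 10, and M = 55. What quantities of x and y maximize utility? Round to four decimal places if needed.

x* = 3.3673, y* = 1.1224

Demand: x*(p_x,p_y,M) = 3·M/(3·p_x + p_y), y* = M/(3·p_x + p_y).
Here 3·13 + 10 = 49, giving x* = 3.3673 and y* = 1.1224.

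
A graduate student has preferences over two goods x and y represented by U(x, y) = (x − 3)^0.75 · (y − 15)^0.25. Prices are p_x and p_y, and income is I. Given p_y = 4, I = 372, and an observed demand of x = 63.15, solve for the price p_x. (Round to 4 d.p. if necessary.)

p_x = 3.75

MRS = 3·(y−15)/(x−3). Tangency with p_x/p_y gives y−15 = (1/3)·(p_x/p_y)·(x−3).
After buying the subsistence bundle (3, 15), a share 0.75 of the remaining income goes to x: x* = 3 + 0.75·(I − 3p_x − 15p_y)/p_x.
Set x* = 63.15 in the demand function and solve for p_x: p_x = 3.75.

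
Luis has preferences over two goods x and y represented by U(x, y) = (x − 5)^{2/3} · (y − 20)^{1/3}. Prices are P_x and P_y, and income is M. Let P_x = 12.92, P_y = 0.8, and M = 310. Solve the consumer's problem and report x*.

x* = 16.8369

This is Cobb-Douglas in (x−5, y−20): tangency gives 2/3·P_y·(y−20) = 1/3·P_x·(x−5).
Substituting into the budget: x* = 5 + 2/3·(M − 5·P_x − 20·P_y)/P_x, and y* = 20 + 1/3·(…)/P_y.
Discretionary income = 310 − 5·12.92 − 20·0.8 = 229.4; x* = 5 + 2/3·229.4/12.92 = 16.8369.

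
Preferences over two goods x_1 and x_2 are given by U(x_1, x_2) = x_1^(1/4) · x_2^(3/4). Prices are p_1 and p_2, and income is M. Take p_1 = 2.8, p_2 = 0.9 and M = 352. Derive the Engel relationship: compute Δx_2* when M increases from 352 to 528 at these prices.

Tangency: MRS = (1/3)·x_2/x_1 = p_1/p_2.
So 0.25·p_2·x_2 = 0.75·p_1·x_1; combined with the budget, a share 0.25 of income goes to x_1.
Demand: x_1*(p_1,p_2,M) = 0.25·M/p_1 and x_2* = 0.75·M/p_2.
At p_1=2.8, p_2=0.9, M=352: x_2* = 0.75·352/0.9 = 293.3333.
At M' = 528: x_2* = 440. Change: 440 − 293.3333 = 146.6667.

Δx_2* = 146.6667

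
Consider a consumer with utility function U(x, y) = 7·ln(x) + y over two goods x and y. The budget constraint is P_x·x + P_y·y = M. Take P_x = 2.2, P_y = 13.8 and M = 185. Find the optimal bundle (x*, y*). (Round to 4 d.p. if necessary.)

x* = 43.9091, y* = 6.4058

MU_x = 7/x, MU_y = 1. Tangency: 7/x = P_x/P_y.
So x*(P_x,P_y) = 7·P_y/P_x, independent of income; and y* = (M − 7·P_y)/P_y.
At the given prices: x* = 7·13.8/2.2 = 43.9091, and y* = 6.4058.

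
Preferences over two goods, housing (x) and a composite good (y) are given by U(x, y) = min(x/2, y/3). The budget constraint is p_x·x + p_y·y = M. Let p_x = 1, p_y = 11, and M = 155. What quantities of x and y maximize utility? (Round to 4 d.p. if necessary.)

Leontief preferences: the optimum is at the kink where x/2 = y/3, i.e. y = (3/2)·x.
Budget: p_x·x + p_y·(3/2)·x = M, so (2·p_x + 3·p_y)·x = 2·M.
Demand: x*(p_x,p_y,M) = 2·M/(2·p_x + 3·p_y), y* = 3·M/(2·p_x + 3·p_y).
Here 2·1 + 3·11 = 35, giving x* = 8.8571 and y* = 13.2857.

x* = 8.8571, y* = 13.2857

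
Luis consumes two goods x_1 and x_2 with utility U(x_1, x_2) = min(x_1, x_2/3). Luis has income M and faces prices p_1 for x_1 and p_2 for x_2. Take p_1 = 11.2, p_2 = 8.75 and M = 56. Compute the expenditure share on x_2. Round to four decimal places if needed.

share on x_2 = 0.7009

With perfect complements, no substitution: consume in ratio x_1:x_2 = 1:3.
Budget: p_1·x_1 + p_2·3·x_1 = M, so (p_1 + 3·p_2)·x_1 = M.
Demand: x_1*(p_1,p_2,M) = M/(p_1 + 3·p_2), x_2* = 3·M/(p_1 + 3·p_2).
Here 11.2 + 3·8.75 = 37.45, giving x_1* = 1.4953 and x_2* = 4.486.
Expenditure on x_2: 8.75·4.486 = 39.2523; share = 0.7009.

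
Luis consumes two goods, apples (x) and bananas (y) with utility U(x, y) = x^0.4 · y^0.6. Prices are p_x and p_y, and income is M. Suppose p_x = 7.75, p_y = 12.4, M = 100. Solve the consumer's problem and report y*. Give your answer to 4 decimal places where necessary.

The MRS is (2/3)·y/x. Set MRS = p_x/p_y.
Rearranging, p_y·y = (3/2)·p_x·x. Substituting into the budget gives p_x·x·(1 + (3/2)) = M.
Demand: x*(p_x,p_y,M) = 0.4·M/p_x and y* = 0.6·M/p_y.
At p_x=7.75, p_y=12.4, M=100: y* = 0.6·100/12.4 = 4.8387.

y* = 4.8387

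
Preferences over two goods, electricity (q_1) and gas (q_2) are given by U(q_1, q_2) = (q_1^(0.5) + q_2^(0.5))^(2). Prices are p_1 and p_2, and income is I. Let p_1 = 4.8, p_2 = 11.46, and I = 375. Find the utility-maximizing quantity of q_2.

From the CES first-order condition, (q_2/q_1)^(0.5) = p_1/p_2.
Solve for the ratio: q_2/q_1 = [p_1/p_2]^(2).
Substitute q_2 = (q_2/q_1)·q_1 into the budget: q_1* = I/(p_1 + p_2·(q_2/q_1)).
Numerically q_2/q_1 = 0.175434, so q_1* = 375/(4.8 + 11.46·0.175434) = 55.0623 and q_2* = 0.175434·55.0623 = 9.6598.

q_2* = 9.6598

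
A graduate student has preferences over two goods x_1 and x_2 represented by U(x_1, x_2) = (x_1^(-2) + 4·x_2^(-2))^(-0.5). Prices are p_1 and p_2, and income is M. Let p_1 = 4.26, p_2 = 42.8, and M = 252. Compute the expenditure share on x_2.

From the CES first-order condition, (1/4)·(x_2/x_1)^(3) = p_1/p_2.
Solve for the ratio: x_2/x_1 = [4·p_1/p_2]^(1/3).
Substitute x_2 = (x_2/x_1)·x_1 into the budget: x_1* = M/(p_1 + p_2·(x_2/x_1)).
Numerically x_2/x_1 = 0.735657, so x_1* = 252/(4.26 + 42.8·0.735657) = 7.0497 and x_2* = 0.735657·7.0497 = 5.1862.
Expenditure on x_2: 42.8·5.1862 = 221.9682; share = 0.8808.

share on x_2 = 0.8808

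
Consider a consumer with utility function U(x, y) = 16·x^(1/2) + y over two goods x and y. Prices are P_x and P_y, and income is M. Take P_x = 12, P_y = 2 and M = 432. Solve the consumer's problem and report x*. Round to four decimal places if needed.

Set MRS = P_x/P_y: 8·x^(−1/2) = P_x/P_y.
Solve: √x = 8·P_y/P_x, so x*(P_x,P_y) = (8·P_y/P_x)², and y* = (M − P_x·x*)/P_y.
Plugging in: x* = (8·2/12)² = 1.7778.

x* = 1.7778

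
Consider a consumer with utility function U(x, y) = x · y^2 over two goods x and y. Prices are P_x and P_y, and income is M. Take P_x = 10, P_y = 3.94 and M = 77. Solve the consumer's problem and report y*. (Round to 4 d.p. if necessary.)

y* = 13.0288

MU_x/MU_y = (y)/(2·x); tangency sets this equal to P_x/P_y.
Rearranging, P_y·y = 2·P_x·x. Substituting into the budget gives P_x·x·(1 + 2) = M.
Demand: x*(P_x,P_y,M) = 1/3·M/P_x and y* = 2/3·M/P_y.
At P_x=10, P_y=3.94, M=77: y* = 2/3·77/3.94 = 13.0288.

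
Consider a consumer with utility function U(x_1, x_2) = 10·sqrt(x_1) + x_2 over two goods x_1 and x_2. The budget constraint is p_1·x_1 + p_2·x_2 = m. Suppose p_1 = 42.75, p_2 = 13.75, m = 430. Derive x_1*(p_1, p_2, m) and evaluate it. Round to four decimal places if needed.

Set MRS = p_1/p_2: 5·x_1^(−1/2) = p_1/p_2.
Solve: √x_1 = 5·p_2/p_1, so x_1*(p_1,p_2) = (5·p_2/p_1)², and x_2* = (m − p_1·x_1*)/p_2.
Plugging in: x_1* = (5·13.75/42.75)² = 2.5863.

x_1* = 2.5863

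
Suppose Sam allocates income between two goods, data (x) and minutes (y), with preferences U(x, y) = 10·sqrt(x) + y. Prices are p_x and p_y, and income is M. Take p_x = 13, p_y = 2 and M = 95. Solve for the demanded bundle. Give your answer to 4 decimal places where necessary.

Utility is quasi-linear in y; the FOC for x is 5/√x = p_x/p_y.
Thus x* = (5·p_y/p_x)² — independent of M — with the rest of income spent on y.
Plugging in: x* = (5·2/13)² = 0.5917, y* = 43.6538.

x* = 0.5917, y* = 43.6538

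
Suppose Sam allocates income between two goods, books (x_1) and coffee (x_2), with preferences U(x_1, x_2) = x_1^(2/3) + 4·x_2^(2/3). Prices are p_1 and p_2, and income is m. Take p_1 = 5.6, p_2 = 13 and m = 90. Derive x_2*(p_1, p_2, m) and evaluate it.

MU_x_1 ∝ x_1^(-1/3), MU_x_2 ∝ 4·x_2^(-1/3), so MRS = (1/4)·(x_2/x_1)^(1/3) = p_1/p_2.
Solve for the ratio: x_2/x_1 = [4·p_1/p_2]^(3).
Substitute x_2 = (x_2/x_1)·x_1 into the budget: x_1* = m/(p_1 + p_2·(x_2/x_1)).
Numerically x_2/x_1 = 5.115805, so x_1* = 90/(5.6 + 13·5.115805) = 1.2482 and x_2* = 5.115805·1.2482 = 6.3854.

x_2* = 6.3854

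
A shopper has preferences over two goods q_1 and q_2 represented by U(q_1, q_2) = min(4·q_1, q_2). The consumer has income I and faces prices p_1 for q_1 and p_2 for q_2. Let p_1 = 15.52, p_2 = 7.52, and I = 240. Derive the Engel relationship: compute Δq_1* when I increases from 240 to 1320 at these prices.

Δq_1* = 23.6842

Here 15.52 + 4·7.52 = 45.6, giving q_1* = 5.2632.
At I' = 1320: q_1* = 28.9474. Change: 28.9474 − 5.2632 = 23.6842.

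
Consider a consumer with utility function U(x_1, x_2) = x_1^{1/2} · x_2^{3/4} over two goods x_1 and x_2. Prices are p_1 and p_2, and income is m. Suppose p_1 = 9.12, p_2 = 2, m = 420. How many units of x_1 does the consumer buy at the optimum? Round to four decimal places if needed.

Tangency: MRS = (2/3)·x_2/x_1 = p_1/p_2.
Rearranging, p_2·x_2 = (3/2)·p_1·x_1. Substituting into the budget gives p_1·x_1·(1 + (3/2)) = m.
Demand: x_1*(p_1,p_2,m) = 0.4·m/p_1 and x_2* = 0.6·m/p_2.
At p_1=9.12, p_2=2, m=420: x_1* = 0.4·420/9.12 = 18.4211.

x_1* = 18.4211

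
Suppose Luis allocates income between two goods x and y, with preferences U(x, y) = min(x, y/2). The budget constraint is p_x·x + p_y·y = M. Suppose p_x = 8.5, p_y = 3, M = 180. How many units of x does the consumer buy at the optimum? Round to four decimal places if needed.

With perfect complements, no substitution: consume in ratio x:y = 1:2.
Budget: p_x·x + p_y·2·x = M, so (p_x + 2·p_y)·x = M.
Demand: x*(p_x,p_y,M) = M/(p_x + 2·p_y), y* = 2·M/(p_x + 2·p_y).
Here 8.5 + 2·3 = 14.5, giving x* = 12.4138.

x* = 12.4138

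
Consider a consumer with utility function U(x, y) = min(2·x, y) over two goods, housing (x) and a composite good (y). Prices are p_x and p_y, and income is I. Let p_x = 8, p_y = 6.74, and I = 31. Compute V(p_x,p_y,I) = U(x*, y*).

V = 2.8864

Leontief preferences: the optimum is at the kink where x/1 = y/2, i.e. y = 2·x.
Budget: p_x·x + p_y·2·x = I, so (p_x + 2·p_y)·x = I.
Demand: x*(p_x,p_y,I) = I/(p_x + 2·p_y), y* = 2·I/(p_x + 2·p_y).
Here 8 + 2·6.74 = 21.48, giving x* = 1.4432 and y* = 2.8864.
Utility at the optimum: U(1.4432, 2.8864) = 2.8864.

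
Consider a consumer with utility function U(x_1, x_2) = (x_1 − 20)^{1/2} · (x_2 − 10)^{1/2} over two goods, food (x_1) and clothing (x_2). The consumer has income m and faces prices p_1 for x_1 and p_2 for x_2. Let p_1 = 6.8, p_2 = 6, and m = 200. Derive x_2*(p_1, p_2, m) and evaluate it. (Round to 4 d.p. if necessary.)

x_2* = 10.3333

This is Cobb-Douglas in (x_1−20, x_2−10): tangency gives 0.5·p_2·(x_2−10) = 0.5·p_1·(x_1−20).
Substituting into the budget: x_1* = 20 + 0.5·(m − 20·p_1 − 10·p_2)/p_1, and x_2* = 10 + 0.5·(…)/p_2.
Discretionary income = 200 − 20·6.8 − 10·6 = 4; x_2* = 10 + 0.5·4/6 = 10.3333.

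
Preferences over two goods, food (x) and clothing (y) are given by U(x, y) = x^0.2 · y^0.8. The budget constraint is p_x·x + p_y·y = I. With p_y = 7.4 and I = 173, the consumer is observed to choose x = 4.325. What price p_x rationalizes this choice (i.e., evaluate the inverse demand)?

Tangency: MRS = (1/4)·y/x = p_x/p_y.
So 0.2·p_y·y = 0.8·p_x·x; combined with the budget, a share 0.2 of income goes to x.
Demand: x*(p_x,p_y,I) = 0.2·I/p_x and y* = 0.8·I/p_y.
Set x* = 4.325 in the demand function and solve for p_x: p_x = 8.

p_x = 8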